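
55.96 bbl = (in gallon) 1 bbl = 0.15898729 m^3, so 55.96 bbl = 55.96 * 0.15898729 = 8.896929 m^3. 1 gallon = 0.0037854118 m^3, so 8.896929 m^3 = 8.896929 / 0.0037854118 = 2350.32 gallon ≈ 2350 gallon (4 s.f.). Final answer: 2350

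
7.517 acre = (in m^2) 3.042e+04. Check: 1 acre = 4046.8564 m^2, so 7.517 acre = 7.517 * 4046.8564 = 30420.22 m^2. Result: 30420.22 m^2 ≈ 3.042e+04 m^2 (4 s.f.).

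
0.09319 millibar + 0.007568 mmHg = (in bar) 0.0001033. Check: 1 millibar = 100 Pa, so 0.09319 millibar = 0.09319 * 100 = 9.319 Pa. 1 mmHg = 133.32237 Pa, so 0.007568 mmHg = 0.007568 * 133.32237 = 1.0089837 Pa. Sum: 9.319 + 1.0089837 = 10.327984 Pa. 1 bar = 100000 Pa, so 10.327984 Pa = 10.327984 / 100000 = 0.00010327984 bar ≈ 0.0001033 bar (4 s.f.).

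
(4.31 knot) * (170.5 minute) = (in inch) 8.93e+05. Check: 1 knot = 0.51444444 m/s, so 4.31 knot = 4.31 * 0.51444444 = 2.2172556 m/s. 1 minute = 60 s, so 170.5 minute = 170.5 * 60 = 10230 s. Combine: 2.2172556 m/s * 10230 s = 22682.524 m. 1 inch = 0.0254 m, so 22682.524 m = 22682.524 / 0.0254 = 893012.77 inch ≈ 8.93e+05 inch (4 s.f.).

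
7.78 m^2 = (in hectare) 0.000778. Check: 1 hectare = 10000 m^2, so 7.78 m^2 = 7.78 / 10000 = 0.000778 hectare.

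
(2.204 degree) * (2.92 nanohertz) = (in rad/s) 1 degree = 0.017453293 rad, so 2.204 degree = 2.204 * 0.017453293 = 0.038467057 rad. 1 nanohertz = 1e-09 Hz, so 2.92 nanohertz = 2.92 * 1e-09 = 2.92e-09 Hz. Combine: 0.038467057 rad * 2.92e-09 Hz = 1.1232381e-10 rad/s. Result: 1.1232381e-10 rad/s ≈ 1.123e-10 rad/s (4 s.f.). Final answer: 1.123e-10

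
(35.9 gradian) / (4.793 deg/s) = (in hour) 0.001873. Check: 1 gradian = 0.015707963 rad, so 35.9 gradian = 35.9 * 0.015707963 = 0.56391588 rad. 1 deg/s = 0.017453293 rad/s, so 4.793 deg/s = 4.793 * 0.017453293 = 0.083653631 rad/s. Combine: 0.56391588 rad / 0.083653631 rad/s = 6.7410807 s. 1 hour = 3600 s, so 6.7410807 s = 6.7410807 / 3600 = 0.0018725224 hour ≈ 0.001873 hour (4 s.f.).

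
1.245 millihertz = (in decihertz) 1 millihertz = 0.001 Hz, so 1.245 millihertz = 1.245 * 0.001 = 0.001245 Hz. 1 decihertz = 0.1 Hz, so 0.001245 Hz = 0.001245 / 0.1 = 0.01245 decihertz. Final answer: 0.01245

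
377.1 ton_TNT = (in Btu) 1.495e+09. Check: 1 ton_TNT = 4.184e+09 J, so 377.1 ton_TNT = 377.1 * 4.184e+09 = 1.5777864e+12 J. 1 Btu = 1055.0559 J, so 1.5777864e+12 J = 1.5777864e+12 / 1055.0559 = 1.495453e+09 Btu ≈ 1.495e+09 Btu (4 s.f.).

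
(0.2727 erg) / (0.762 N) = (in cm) 1 erg = 1e-07 J, so 0.2727 erg = 0.2727 * 1e-07 = 2.727e-08 J. 0.762 N is already in N. Combine: 2.727e-08 J / 0.762 N = 3.5787402e-08 m. 1 cm = 0.01 m, so 3.5787402e-08 m = 3.5787402e-08 / 0.01 = 3.5787402e-06 cm ≈ 3.579e-06 cm (4 s.f.). Final answer: 3.579e-06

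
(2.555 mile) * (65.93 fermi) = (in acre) 1 mile = 1609.344 m, so 2.555 mile = 2.555 * 1609.344 = 4111.8739 m. 1 fermi = 1e-15 m, so 65.93 fermi = 65.93 * 1e-15 = 6.593e-14 m. Combine: 4111.8739 m * 6.593e-14 m = 2.7109585e-10 m^2. 1 acre = 4046.8564 m^2, so 2.7109585e-10 m^2 = 2.7109585e-10 / 4046.8564 = 6.6989243e-14 acre ≈ 6.699e-14 acre (4 s.f.). Final answer: 6.699e-14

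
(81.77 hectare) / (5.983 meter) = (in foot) 1 hectare = 10000 m^2, so 81.77 hectare = 81.77 * 10000 = 817700 m^2. 5.983 meter = 5.983 m. Combine: 817700 m^2 / 5.983 m = 136670.57 m. 1 foot = 0.3048 m, so 136670.57 m = 136670.57 / 0.3048 = 448394.25 foot ≈ 4.484e+05 foot (4 s.f.). Final answer: 4.484e+05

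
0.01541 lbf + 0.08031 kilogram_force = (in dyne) 8.561e+04. Check: 1 lbf = 4.4482216 N, so 0.01541 lbf = 0.01541 * 4.4482216 = 0.068547095 N. 1 kilogram_force = 9.80665 N, so 0.08031 kilogram_force = 0.08031 * 9.80665 = 0.78757206 N. Sum: 0.068547095 + 0.78757206 = 0.85611916 N. 1 dyne = 1e-05 N, so 0.85611916 N = 0.85611916 / 1e-05 = 85611.916 dyne ≈ 8.561e+04 dyne (4 s.f.).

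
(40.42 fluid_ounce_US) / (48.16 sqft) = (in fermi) 1 fluid_ounce_US = 2.957353e-05 m^3, so 40.42 fluid_ounce_US = 40.42 * 2.957353e-05 = 0.0011953621 m^3. 1 sqft = 0.09290304 m^2, so 48.16 sqft = 48.16 * 0.09290304 = 4.4742104 m^2. Combine: 0.0011953621 m^3 / 4.4742104 m^2 = 0.00026716715 m. 1 fermi = 1e-15 m, so 0.00026716715 m = 0.00026716715 / 1e-15 = 2.6716715e+11 fermi ≈ 2.672e+11 fermi (4 s.f.). Final answer: 2.672e+11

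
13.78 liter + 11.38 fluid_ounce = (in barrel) 0.08879. Check: 1 liter = 0.001 m^3, so 13.78 liter = 13.78 * 0.001 = 0.01378 m^3. 1 fluid_ounce = 2.957353e-05 m^3, so 11.38 fluid_ounce = 11.38 * 2.957353e-05 = 0.00033654677 m^3. Sum: 0.01378 + 0.00033654677 = 0.014116547 m^3. 1 barrel = 0.15898729 m^3, so 0.014116547 m^3 = 0.014116547 / 0.15898729 = 0.088790408 barrel ≈ 0.08879 barrel (4 s.f.).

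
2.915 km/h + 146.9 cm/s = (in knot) 1 km/h = 0.27777778 m/s, so 2.915 km/h = 2.915 * 0.27777778 = 0.80972222 m/s. 1 cm/s = 0.01 m/s, so 146.9 cm/s = 146.9 * 0.01 = 1.469 m/s. Sum: 0.80972222 + 1.469 = 2.2787222 m/s. 1 knot = 0.51444444 m/s, so 2.2787222 m/s = 2.2787222 / 0.51444444 = 4.4294816 knot ≈ 4.429 knot (4 s.f.). Final answer: 4.429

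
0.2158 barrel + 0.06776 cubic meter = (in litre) 1 barrel = 0.15898729 m^3, so 0.2158 barrel = 0.2158 * 0.15898729 = 0.034309458 m^3. 0.06776 cubic meter = 0.06776 m^3. Sum: 0.034309458 + 0.06776 = 0.10206946 m^3. 1 litre = 0.001 m^3, so 0.10206946 m^3 = 0.10206946 / 0.001 = 102.06946 litre ≈ 102.1 litre (4 s.f.). Final answer: 102.1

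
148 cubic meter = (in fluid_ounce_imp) 148 cubic meter = 148 m^3. 1 fluid_ounce_imp = 2.8413063e-05 m^3, so 148 m^3 = 148 / 2.8413063e-05 = 5208871.8 fluid_ounce_imp ≈ 5.209e+06 fluid_ounce_imp (4 s.f.). Final answer: 5.209e+06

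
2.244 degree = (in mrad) 1 degree = 0.017453293 rad, so 2.244 degree = 2.244 * 0.017453293 = 0.039165188 rad. 1 mrad = 0.001 rad, so 0.039165188 rad = 0.039165188 / 0.001 = 39.165188 mrad ≈ 39.17 mrad (4 s.f.). Final answer: 39.17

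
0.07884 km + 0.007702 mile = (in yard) 99.78. Check: 1 km = 1000 m, so 0.07884 km = 0.07884 * 1000 = 78.84 m. 1 mile = 1609.344 m, so 0.007702 mile = 0.007702 * 1609.344 = 12.395167 m. Sum: 78.84 + 12.395167 = 91.235167 m. 1 yard = 0.9144 m, so 91.235167 m = 91.235167 / 0.9144 = 99.775992 yard ≈ 99.78 yard (4 s.f.).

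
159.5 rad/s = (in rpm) 1523. Check: 1 rpm = 0.10471976 rad/s, so 159.5 rad/s = 159.5 / 0.10471976 = 1523.1128 rpm ≈ 1523 rpm (4 s.f.).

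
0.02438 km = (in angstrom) 1 km = 1000 m, so 0.02438 km = 0.02438 * 1000 = 24.38 m. 1 angstrom = 1e-10 m, so 24.38 m = 24.38 / 1e-10 = 2.438e+11 angstrom. Final answer: 2.438e+11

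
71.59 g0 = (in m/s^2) 1 g0 = 9.80665 m/s^2, so 71.59 g0 = 71.59 * 9.80665 = 702.05807 m/s^2. Result: 702.05807 m/s^2 ≈ 702.1 m/s^2 (4 s.f.). Final answer: 702.1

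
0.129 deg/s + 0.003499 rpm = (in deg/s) 0.15. Check: 1 deg/s = 0.017453293 rad/s, so 0.129 deg/s = 0.129 * 0.017453293 = 0.0022514747 rad/s. 1 rpm = 0.10471976 rad/s, so 0.003499 rpm = 0.003499 * 0.10471976 = 0.00036641442 rad/s. Sum: 0.0022514747 + 0.00036641442 = 0.0026178892 rad/s. 1 deg/s = 0.017453293 rad/s, so 0.0026178892 rad/s = 0.0026178892 / 0.017453293 = 0.149994 deg/s ≈ 0.15 deg/s (4 s.f.).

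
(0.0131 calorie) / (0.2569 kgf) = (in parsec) 1 calorie = 4.184 J, so 0.0131 calorie = 0.0131 * 4.184 = 0.0548104 J. 1 kgf = 9.80665 N, so 0.2569 kgf = 0.2569 * 9.80665 = 2.5193284 N. Combine: 0.0548104 J / 2.5193284 N = 0.021755957 m. 1 parsec = 3.0856776e+16 m, so 0.021755957 m = 0.021755957 / 3.0856776e+16 = 7.0506255e-19 parsec ≈ 7.051e-19 parsec (4 s.f.). Final answer: 7.051e-19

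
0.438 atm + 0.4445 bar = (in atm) 0.8767. Check: 1 atm = 101325 Pa, so 0.438 atm = 0.438 * 101325 = 44380.35 Pa. 1 bar = 100000 Pa, so 0.4445 bar = 0.4445 * 100000 = 44450 Pa. Sum: 44380.35 + 44450 = 88830.35 Pa. 1 atm = 101325 Pa, so 88830.35 Pa = 88830.35 / 101325 = 0.87668739 atm ≈ 0.8767 atm (4 s.f.).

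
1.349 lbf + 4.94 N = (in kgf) 1.116. Check: 1 lbf = 4.4482216 N, so 1.349 lbf = 1.349 * 4.4482216 = 6.000651 N. 4.94 N is already in N. Sum: 6.000651 + 4.94 = 10.940651 N. 1 kgf = 9.80665 N, so 10.940651 N = 10.940651 / 9.80665 = 1.1156359 kgf ≈ 1.116 kgf (4 s.f.).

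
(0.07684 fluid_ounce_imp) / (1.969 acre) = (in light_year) 2.896e-26. Check: 1 fluid_ounce_imp = 2.8413063e-05 m^3, so 0.07684 fluid_ounce_imp = 0.07684 * 2.8413063e-05 = 2.1832597e-06 m^3. 1 acre = 4046.8564 m^2, so 1.969 acre = 1.969 * 4046.8564 = 7968.2603 m^2. Combine: 2.1832597e-06 m^3 / 7968.2603 m^2 = 2.7399453e-10 m. 1 light_year = 9.4607305e+15 m, so 2.7399453e-10 m = 2.7399453e-10 / 9.4607305e+15 = 2.8961245e-26 light_year ≈ 2.896e-26 light_year (4 s.f.).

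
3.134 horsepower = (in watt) 2337. Check: 1 horsepower = 745.69987 W, so 3.134 horsepower = 3.134 * 745.69987 = 2337.0234 W. 2337.0234 W = 2337.0234 watt ≈ 2337 watt (4 s.f.).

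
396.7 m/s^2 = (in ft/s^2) 1302. Check: 1 ft/s^2 = 0.3048 m/s^2, so 396.7 m/s^2 = 396.7 / 0.3048 = 1301.5092 ft/s^2 ≈ 1302 ft/s^2 (4 s.f.).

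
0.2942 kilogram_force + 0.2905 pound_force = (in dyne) 1 kilogram_force = 9.80665 N, so 0.2942 kilogram_force = 0.2942 * 9.80665 = 2.8851164 N. 1 pound_force = 4.4482216 N, so 0.2905 pound_force = 0.2905 * 4.4482216 = 1.2922084 N. Sum: 2.8851164 + 1.2922084 = 4.1773248 N. 1 dyne = 1e-05 N, so 4.1773248 N = 4.1773248 / 1e-05 = 417732.48 dyne ≈ 4.177e+05 dyne (4 s.f.). Final answer: 4.177e+05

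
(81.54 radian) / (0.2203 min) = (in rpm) 58.91. Check: 81.54 radian = 81.54 rad. 1 min = 60 s, so 0.2203 min = 0.2203 * 60 = 13.218 s. Combine: 81.54 rad / 13.218 s = 6.1688606 rad/s. 1 rpm = 0.10471976 rad/s, so 6.1688606 rad/s = 6.1688606 / 0.10471976 = 58.90828 rpm ≈ 58.91 rpm (4 s.f.).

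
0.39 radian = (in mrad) 0.39 radian = 0.39 rad. 1 mrad = 0.001 rad, so 0.39 rad = 0.39 / 0.001 = 390 mrad. Final answer: 390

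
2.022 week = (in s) 1 week = 604800 s, so 2.022 week = 2.022 * 604800 = 1222905.6 s. Result: 1222905.6 s ≈ 1.223e+06 s (4 s.f.). Final answer: 1.223e+06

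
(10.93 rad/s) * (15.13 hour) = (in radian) 10.93 rad/s is already in rad/s. 1 hour = 3600 s, so 15.13 hour = 15.13 * 3600 = 54468 s. Combine: 10.93 rad/s * 54468 s = 595335.24 rad. 595335.24 rad = 595335.24 radian ≈ 5.953e+05 radian (4 s.f.). Final answer: 5.953e+05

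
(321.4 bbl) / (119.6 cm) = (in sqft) 459.9. Check: 1 bbl = 0.15898729 m^3, so 321.4 bbl = 321.4 * 0.15898729 = 51.098517 m^3. 1 cm = 0.01 m, so 119.6 cm = 119.6 * 0.01 = 1.196 m. Combine: 51.098517 m^3 / 1.196 m = 42.724512 m^2. 1 sqft = 0.09290304 m^2, so 42.724512 m^2 = 42.724512 / 0.09290304 = 459.88282 sqft ≈ 459.9 sqft (4 s.f.).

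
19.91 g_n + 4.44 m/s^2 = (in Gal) 1 g_n = 9.80665 m/s^2, so 19.91 g_n = 19.91 * 9.80665 = 195.2504 m/s^2. 4.44 m/s^2 is already in m/s^2. Sum: 195.2504 + 4.44 = 199.6904 m/s^2. 1 Gal = 0.01 m/s^2, so 199.6904 m/s^2 = 199.6904 / 0.01 = 19969.04 Gal ≈ 1.997e+04 Gal (4 s.f.). Final answer: 1.997e+04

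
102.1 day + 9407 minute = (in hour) 2607. Check: 1 day = 86400 s, so 102.1 day = 102.1 * 86400 = 8821440 s. 1 minute = 60 s, so 9407 minute = 9407 * 60 = 564420 s. Sum: 8821440 + 564420 = 9385860 s. 1 hour = 3600 s, so 9385860 s = 9385860 / 3600 = 2607.1833 hour ≈ 2607 hour (4 s.f.).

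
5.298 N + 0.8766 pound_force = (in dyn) 9.197e+05. Check: 5.298 N is already in N. 1 pound_force = 4.4482216 N, so 0.8766 pound_force = 0.8766 * 4.4482216 = 3.8993111 N. Sum: 5.298 + 3.8993111 = 9.1973111 N. 1 dyn = 1e-05 N, so 9.1973111 N = 9.1973111 / 1e-05 = 919731.11 dyn ≈ 9.197e+05 dyn (4 s.f.).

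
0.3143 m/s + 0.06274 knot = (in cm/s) 0.3143 m/s is already in m/s. 1 knot = 0.51444444 m/s, so 0.06274 knot = 0.06274 * 0.51444444 = 0.032276244 m/s. Sum: 0.3143 + 0.032276244 = 0.34657624 m/s. 1 cm/s = 0.01 m/s, so 0.34657624 m/s = 0.34657624 / 0.01 = 34.657624 cm/s ≈ 34.66 cm/s (4 s.f.). Final answer: 34.66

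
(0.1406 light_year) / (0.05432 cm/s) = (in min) 1 light_year = 9.4607305e+15 m, so 0.1406 light_year = 0.1406 * 9.4607305e+15 = 1.3301787e+15 m. 1 cm/s = 0.01 m/s, so 0.05432 cm/s = 0.05432 * 0.01 = 0.0005432 m/s. Combine: 1.3301787e+15 m / 0.0005432 m/s = 2.4487826e+18 s. 1 min = 60 s, so 2.4487826e+18 s = 2.4487826e+18 / 60 = 4.0813043e+16 min ≈ 4.081e+16 min (4 s.f.). Final answer: 4.081e+16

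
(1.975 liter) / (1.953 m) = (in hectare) 1 liter = 0.001 m^3, so 1.975 liter = 1.975 * 0.001 = 0.001975 m^3. 1.953 m is already in m. Combine: 0.001975 m^3 / 1.953 m = 0.0010112647 m^2. 1 hectare = 10000 m^2, so 0.0010112647 m^2 = 0.0010112647 / 10000 = 1.0112647e-07 hectare ≈ 1.011e-07 hectare (4 s.f.). Final answer: 1.011e-07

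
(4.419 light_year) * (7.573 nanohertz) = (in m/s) 1 light_year = 9.4607305e+15 m, so 4.419 light_year = 4.419 * 9.4607305e+15 = 4.1806968e+16 m. 1 nanohertz = 1e-09 Hz, so 7.573 nanohertz = 7.573 * 1e-09 = 7.573e-09 Hz. Combine: 4.1806968e+16 m * 7.573e-09 Hz = 3.1660417e+08 m/s. Result: 3.1660417e+08 m/s ≈ 3.166e+08 m/s (4 s.f.). Final answer: 3.166e+08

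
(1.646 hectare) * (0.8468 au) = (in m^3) 2.085e+15. Check: 1 hectare = 10000 m^2, so 1.646 hectare = 1.646 * 10000 = 16460 m^2. 1 au = 1.4959787e+11 m, so 0.8468 au = 0.8468 * 1.4959787e+11 = 1.2667948e+11 m. Combine: 16460 m^2 * 1.2667948e+11 m = 2.0851442e+15 m^3. Result: 2.0851442e+15 m^3 ≈ 2.085e+15 m^3 (4 s.f.).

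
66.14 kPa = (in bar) 1 kPa = 1000 Pa, so 66.14 kPa = 66.14 * 1000 = 66140 Pa. 1 bar = 100000 Pa, so 66140 Pa = 66140 / 100000 = 0.6614 bar. Final answer: 0.6614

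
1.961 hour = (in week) 0.01167. Check: 1 hour = 3600 s, so 1.961 hour = 1.961 * 3600 = 7059.6 s. 1 week = 604800 s, so 7059.6 s = 7059.6 / 604800 = 0.011672619 week ≈ 0.01167 week (4 s.f.).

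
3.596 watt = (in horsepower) 0.004822. Check: 3.596 watt = 3.596 W. 1 horsepower = 745.69987 W, so 3.596 W = 3.596 / 745.69987 = 0.0048223154 horsepower ≈ 0.004822 horsepower (4 s.f.).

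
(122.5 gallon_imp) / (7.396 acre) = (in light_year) 1.967e-21. Check: 1 gallon_imp = 0.00454609 m^3, so 122.5 gallon_imp = 122.5 * 0.00454609 = 0.55689603 m^3. 1 acre = 4046.8564 m^2, so 7.396 acre = 7.396 * 4046.8564 = 29930.55 m^2. Combine: 0.55689603 m^3 / 29930.55 m^2 = 1.8606274e-05 m. 1 light_year = 9.4607305e+15 m, so 1.8606274e-05 m = 1.8606274e-05 / 9.4607305e+15 = 1.9666847e-21 light_year ≈ 1.967e-21 light_year (4 s.f.).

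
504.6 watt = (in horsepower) 0.6767. Check: 504.6 watt = 504.6 W. 1 horsepower = 745.69987 W, so 504.6 W = 504.6 / 745.69987 = 0.67667975 horsepower ≈ 0.6767 horsepower (4 s.f.).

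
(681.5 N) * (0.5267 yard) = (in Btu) 0.3111. Check: 681.5 N is already in N. 1 yard = 0.9144 m, so 0.5267 yard = 0.5267 * 0.9144 = 0.48161448 m. Combine: 681.5 N * 0.48161448 m = 328.22027 J. 1 Btu = 1055.0559 J, so 328.22027 J = 328.22027 / 1055.0559 = 0.31109279 Btu ≈ 0.3111 Btu (4 s.f.).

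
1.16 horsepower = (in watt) 1 horsepower = 745.69987 W, so 1.16 horsepower = 1.16 * 745.69987 = 865.01185 W. 865.01185 W = 865.01185 watt ≈ 865 watt (4 s.f.). Final answer: 865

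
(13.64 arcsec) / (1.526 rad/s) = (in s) 4.333e-05. Check: 1 arcsec = 4.8481368e-06 rad, so 13.64 arcsec = 13.64 * 4.8481368e-06 = 6.6128586e-05 rad. 1.526 rad/s is already in rad/s. Combine: 6.6128586e-05 rad / 1.526 rad/s = 4.3334591e-05 s. Result: 4.3334591e-05 s ≈ 4.333e-05 s (4 s.f.).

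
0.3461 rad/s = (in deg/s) 1 deg/s = 0.017453293 rad/s, so 0.3461 rad/s = 0.3461 / 0.017453293 = 19.830069 deg/s ≈ 19.83 deg/s (4 s.f.). Final answer: 19.83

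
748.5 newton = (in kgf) 76.33. Check: 748.5 newton = 748.5 N. 1 kgf = 9.80665 N, so 748.5 N = 748.5 / 9.80665 = 76.325759 kgf ≈ 76.33 kgf (4 s.f.).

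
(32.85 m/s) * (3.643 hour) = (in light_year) 4.554e-11. Check: 32.85 m/s is already in m/s. 1 hour = 3600 s, so 3.643 hour = 3.643 * 3600 = 13114.8 s. Combine: 32.85 m/s * 13114.8 s = 430821.18 m. 1 light_year = 9.4607305e+15 m, so 430821.18 m = 430821.18 / 9.4607305e+15 = 4.5537835e-11 light_year ≈ 4.554e-11 light_year (4 s.f.).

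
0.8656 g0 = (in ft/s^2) 27.85. Check: 1 g0 = 9.80665 m/s^2, so 0.8656 g0 = 0.8656 * 9.80665 = 8.4886362 m/s^2. 1 ft/s^2 = 0.3048 m/s^2, so 8.4886362 m/s^2 = 8.4886362 / 0.3048 = 27.849856 ft/s^2 ≈ 27.85 ft/s^2 (4 s.f.).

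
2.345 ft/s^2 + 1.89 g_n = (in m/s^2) 1 ft/s^2 = 0.3048 m/s^2, so 2.345 ft/s^2 = 2.345 * 0.3048 = 0.714756 m/s^2. 1 g_n = 9.80665 m/s^2, so 1.89 g_n = 1.89 * 9.80665 = 18.534568 m/s^2. Sum: 0.714756 + 18.534568 = 19.249325 m/s^2. Result: 19.249325 m/s^2 ≈ 19.25 m/s^2 (4 s.f.). Final answer: 19.25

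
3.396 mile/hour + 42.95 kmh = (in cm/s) 1 mile/hour = 0.44704 m/s, so 3.396 mile/hour = 3.396 * 0.44704 = 1.5181478 m/s. 1 kmh = 0.27777778 m/s, so 42.95 kmh = 42.95 * 0.27777778 = 11.930556 m/s. Sum: 1.5181478 + 11.930556 = 13.448703 m/s. 1 cm/s = 0.01 m/s, so 13.448703 m/s = 13.448703 / 0.01 = 1344.8703 cm/s ≈ 1345 cm/s (4 s.f.). Final answer: 1345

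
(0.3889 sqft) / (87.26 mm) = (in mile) 0.0002573. Check: 1 sqft = 0.09290304 m^2, so 0.3889 sqft = 0.3889 * 0.09290304 = 0.036129992 m^2. 1 mm = 0.001 m, so 87.26 mm = 87.26 * 0.001 = 0.08726 m. Combine: 0.036129992 m^2 / 0.08726 m = 0.41404988 m. 1 mile = 1609.344 m, so 0.41404988 m = 0.41404988 / 1609.344 = 0.00025727867 mile ≈ 0.0002573 mile (4 s.f.).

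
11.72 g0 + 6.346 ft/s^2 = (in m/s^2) 1 g0 = 9.80665 m/s^2, so 11.72 g0 = 11.72 * 9.80665 = 114.93394 m/s^2. 1 ft/s^2 = 0.3048 m/s^2, so 6.346 ft/s^2 = 6.346 * 0.3048 = 1.9342608 m/s^2. Sum: 114.93394 + 1.9342608 = 116.8682 m/s^2. Result: 116.8682 m/s^2 ≈ 116.9 m/s^2 (4 s.f.). Final answer: 116.9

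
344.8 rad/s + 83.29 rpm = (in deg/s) 344.8 rad/s is already in rad/s. 1 rpm = 0.10471976 rad/s, so 83.29 rpm = 83.29 * 0.10471976 = 8.7221084 rad/s. Sum: 344.8 + 8.7221084 = 353.52211 rad/s. 1 deg/s = 0.017453293 rad/s, so 353.52211 rad/s = 353.52211 / 0.017453293 = 20255.325 deg/s ≈ 2.026e+04 deg/s (4 s.f.). Final answer: 2.026e+04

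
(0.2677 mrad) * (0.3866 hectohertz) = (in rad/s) 0.01035. Check: 1 mrad = 0.001 rad, so 0.2677 mrad = 0.2677 * 0.001 = 0.0002677 rad. 1 hectohertz = 100 Hz, so 0.3866 hectohertz = 0.3866 * 100 = 38.66 Hz. Combine: 0.0002677 rad * 38.66 Hz = 0.010349282 rad/s. Result: 0.010349282 rad/s ≈ 0.01035 rad/s (4 s.f.).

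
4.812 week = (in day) 1 week = 604800 s, so 4.812 week = 4.812 * 604800 = 2910297.6 s. 1 day = 86400 s, so 2910297.6 s = 2910297.6 / 86400 = 33.684 day ≈ 33.68 day (4 s.f.). Final answer: 33.68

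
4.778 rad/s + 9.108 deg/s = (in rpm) 4.778 rad/s is already in rad/s. 1 deg/s = 0.017453293 rad/s, so 9.108 deg/s = 9.108 * 0.017453293 = 0.15896459 rad/s. Sum: 4.778 + 0.15896459 = 4.9369646 rad/s. 1 rpm = 0.10471976 rad/s, so 4.9369646 rad/s = 4.9369646 / 0.10471976 = 47.144539 rpm ≈ 47.14 rpm (4 s.f.). Final answer: 47.14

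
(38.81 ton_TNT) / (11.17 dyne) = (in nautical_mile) 1 ton_TNT = 4.184e+09 J, so 38.81 ton_TNT = 38.81 * 4.184e+09 = 1.6238104e+11 J. 1 dyne = 1e-05 N, so 11.17 dyne = 11.17 * 1e-05 = 0.0001117 N. Combine: 1.6238104e+11 J / 0.0001117 N = 1.4537246e+15 m. 1 nautical_mile = 1852 m, so 1.4537246e+15 m = 1.4537246e+15 / 1852 = 7.849485e+11 nautical_mile ≈ 7.849e+11 nautical_mile (4 s.f.). Final answer: 7.849e+11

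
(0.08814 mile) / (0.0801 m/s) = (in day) 0.0205. Check: 1 mile = 1609.344 m, so 0.08814 mile = 0.08814 * 1609.344 = 141.84758 m. 0.0801 m/s is already in m/s. Combine: 141.84758 m / 0.0801 m/s = 1770.8812 s. 1 day = 86400 s, so 1770.8812 s = 1770.8812 / 86400 = 0.02049631 day ≈ 0.0205 day (4 s.f.).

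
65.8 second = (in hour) 0.01828. Check: 65.8 second = 65.8 s. 1 hour = 3600 s, so 65.8 s = 65.8 / 3600 = 0.018277778 hour ≈ 0.01828 hour (4 s.f.).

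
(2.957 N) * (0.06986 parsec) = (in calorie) 1.523e+15. Check: 2.957 N is already in N. 1 parsec = 3.0856776e+16 m, so 0.06986 parsec = 0.06986 * 3.0856776e+16 = 2.1556544e+15 m. Combine: 2.957 N * 2.1556544e+15 m = 6.3742699e+15 J. 1 calorie = 4.184 J, so 6.3742699e+15 J = 6.3742699e+15 / 4.184 = 1.5234871e+15 calorie ≈ 1.523e+15 calorie (4 s.f.).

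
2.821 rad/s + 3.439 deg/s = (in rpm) 2.821 rad/s is already in rad/s. 1 deg/s = 0.017453293 rad/s, so 3.439 deg/s = 3.439 * 0.017453293 = 0.060021873 rad/s. Sum: 2.821 + 0.060021873 = 2.8810219 rad/s. 1 rpm = 0.10471976 rad/s, so 2.8810219 rad/s = 2.8810219 / 0.10471976 = 27.511732 rpm ≈ 27.51 rpm (4 s.f.). Final answer: 27.51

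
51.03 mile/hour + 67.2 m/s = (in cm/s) 9001. Check: 1 mile/hour = 0.44704 m/s, so 51.03 mile/hour = 51.03 * 0.44704 = 22.812451 m/s. 67.2 m/s is already in m/s. Sum: 22.812451 + 67.2 = 90.012451 m/s. 1 cm/s = 0.01 m/s, so 90.012451 m/s = 90.012451 / 0.01 = 9001.2451 cm/s ≈ 9001 cm/s (4 s.f.).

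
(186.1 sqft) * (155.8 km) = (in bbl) 1 sqft = 0.09290304 m^2, so 186.1 sqft = 186.1 * 0.09290304 = 17.289256 m^2. 1 km = 1000 m, so 155.8 km = 155.8 * 1000 = 155800 m. Combine: 17.289256 m^2 * 155800 m = 2693666 m^3. 1 bbl = 0.15898729 m^3, so 2693666 m^3 = 2693666 / 0.15898729 = 16942650 bbl ≈ 1.694e+07 bbl (4 s.f.). Final answer: 1.694e+07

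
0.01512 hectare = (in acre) 1 hectare = 10000 m^2, so 0.01512 hectare = 0.01512 * 10000 = 151.2 m^2. 1 acre = 4046.8564 m^2, so 151.2 m^2 = 151.2 / 4046.8564 = 0.037362334 acre ≈ 0.03736 acre (4 s.f.). Final answer: 0.03736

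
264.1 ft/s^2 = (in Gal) 8050. Check: 1 ft/s^2 = 0.3048 m/s^2, so 264.1 ft/s^2 = 264.1 * 0.3048 = 80.49768 m/s^2. 1 Gal = 0.01 m/s^2, so 80.49768 m/s^2 = 80.49768 / 0.01 = 8049.768 Gal ≈ 8050 Gal (4 s.f.).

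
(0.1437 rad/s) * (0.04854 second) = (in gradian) 0.1437 rad/s is already in rad/s. 0.04854 second = 0.04854 s. Combine: 0.1437 rad/s * 0.04854 s = 0.006975198 rad. 1 gradian = 0.015707963 rad, so 0.006975198 rad = 0.006975198 / 0.015707963 = 0.4440549 gradian ≈ 0.4441 gradian (4 s.f.). Final answer: 0.4441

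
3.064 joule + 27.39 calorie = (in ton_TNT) 3.064 joule = 3.064 J. 1 calorie = 4.184 J, so 27.39 calorie = 27.39 * 4.184 = 114.59976 J. Sum: 3.064 + 114.59976 = 117.66376 J. 1 ton_TNT = 4.184e+09 J, so 117.66376 J = 117.66376 / 4.184e+09 = 2.8122314e-08 ton_TNT ≈ 2.812e-08 ton_TNT (4 s.f.). Final answer: 2.812e-08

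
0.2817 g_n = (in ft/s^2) 9.063. Check: 1 g_n = 9.80665 m/s^2, so 0.2817 g_n = 0.2817 * 9.80665 = 2.7625333 m/s^2. 1 ft/s^2 = 0.3048 m/s^2, so 2.7625333 m/s^2 = 2.7625333 / 0.3048 = 9.0634295 ft/s^2 ≈ 9.063 ft/s^2 (4 s.f.).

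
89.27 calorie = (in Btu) 0.354. Check: 1 calorie = 4.184 J, so 89.27 calorie = 89.27 * 4.184 = 373.50568 J. 1 Btu = 1055.0559 J, so 373.50568 J = 373.50568 / 1055.0559 = 0.35401508 Btu ≈ 0.354 Btu (4 s.f.).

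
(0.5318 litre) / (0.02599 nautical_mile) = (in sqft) 1 litre = 0.001 m^3, so 0.5318 litre = 0.5318 * 0.001 = 0.0005318 m^3. 1 nautical_mile = 1852 m, so 0.02599 nautical_mile = 0.02599 * 1852 = 48.13348 m. Combine: 0.0005318 m^3 / 48.13348 m = 1.1048443e-05 m^2. 1 sqft = 0.09290304 m^2, so 1.1048443e-05 m^2 = 1.1048443e-05 / 0.09290304 = 0.00011892445 sqft ≈ 0.0001189 sqft (4 s.f.). Final answer: 0.0001189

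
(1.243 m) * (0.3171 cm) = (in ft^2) 0.04243. Check: 1.243 m is already in m. 1 cm = 0.01 m, so 0.3171 cm = 0.3171 * 0.01 = 0.003171 m. Combine: 1.243 m * 0.003171 m = 0.003941553 m^2. 1 ft^2 = 0.09290304 m^2, so 0.003941553 m^2 = 0.003941553 / 0.09290304 = 0.042426523 ft^2 ≈ 0.04243 ft^2 (4 s.f.).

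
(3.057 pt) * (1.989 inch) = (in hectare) 5.448e-09. Check: 1 pt = 0.00035277778 m, so 3.057 pt = 3.057 * 0.00035277778 = 0.0010784417 m. 1 inch = 0.0254 m, so 1.989 inch = 1.989 * 0.0254 = 0.0505206 m. Combine: 0.0010784417 m * 0.0505206 m = 5.448352e-05 m^2. 1 hectare = 10000 m^2, so 5.448352e-05 m^2 = 5.448352e-05 / 10000 = 5.448352e-09 hectare ≈ 5.448e-09 hectare (4 s.f.).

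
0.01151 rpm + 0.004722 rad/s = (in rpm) 1 rpm = 0.10471976 rad/s, so 0.01151 rpm = 0.01151 * 0.10471976 = 0.0012053244 rad/s. 0.004722 rad/s is already in rad/s. Sum: 0.0012053244 + 0.004722 = 0.0059273244 rad/s. 1 rpm = 0.10471976 rad/s, so 0.0059273244 rad/s = 0.0059273244 / 0.10471976 = 0.056601778 rpm ≈ 0.0566 rpm (4 s.f.). Final answer: 0.0566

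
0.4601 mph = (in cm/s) 1 mph = 0.44704 m/s, so 0.4601 mph = 0.4601 * 0.44704 = 0.2056831 m/s. 1 cm/s = 0.01 m/s, so 0.2056831 m/s = 0.2056831 / 0.01 = 20.56831 cm/s ≈ 20.57 cm/s (4 s.f.). Final answer: 20.57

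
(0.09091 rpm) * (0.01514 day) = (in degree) 713.5. Check: 1 rpm = 0.10471976 rad/s, so 0.09091 rpm = 0.09091 * 0.10471976 = 0.0095200729 rad/s. 1 day = 86400 s, so 0.01514 day = 0.01514 * 86400 = 1308.096 s. Combine: 0.0095200729 rad/s * 1308.096 s = 12.453169 rad. 1 degree = 0.017453293 rad, so 12.453169 rad = 12.453169 / 0.017453293 = 713.51404 degree ≈ 713.5 degree (4 s.f.).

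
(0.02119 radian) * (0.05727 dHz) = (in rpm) 0.001159. Check: 0.02119 radian = 0.02119 rad. 1 dHz = 0.1 Hz, so 0.05727 dHz = 0.05727 * 0.1 = 0.005727 Hz. Combine: 0.02119 rad * 0.005727 Hz = 0.00012135513 rad/s. 1 rpm = 0.10471976 rad/s, so 0.00012135513 rad/s = 0.00012135513 / 0.10471976 = 0.0011588561 rpm ≈ 0.001159 rpm (4 s.f.).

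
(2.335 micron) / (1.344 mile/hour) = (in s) 3.886e-06. Check: 1 micron = 1e-06 m, so 2.335 micron = 2.335 * 1e-06 = 2.335e-06 m. 1 mile/hour = 0.44704 m/s, so 1.344 mile/hour = 1.344 * 0.44704 = 0.60082176 m/s. Combine: 2.335e-06 m / 0.60082176 m/s = 3.8863439e-06 s. Result: 3.8863439e-06 s ≈ 3.886e-06 s (4 s.f.).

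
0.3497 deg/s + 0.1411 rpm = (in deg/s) 1 deg/s = 0.017453293 rad/s, so 0.3497 deg/s = 0.3497 * 0.017453293 = 0.0061034164 rad/s. 1 rpm = 0.10471976 rad/s, so 0.1411 rpm = 0.1411 * 0.10471976 = 0.014775957 rad/s. Sum: 0.0061034164 + 0.014775957 = 0.020879374 rad/s. 1 deg/s = 0.017453293 rad/s, so 0.020879374 rad/s = 0.020879374 / 0.017453293 = 1.1963 deg/s ≈ 1.196 deg/s (4 s.f.). Final answer: 1.196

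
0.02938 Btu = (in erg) 1 Btu = 1055.0559 J, so 0.02938 Btu = 0.02938 * 1055.0559 = 30.997541 J. 1 erg = 1e-07 J, so 30.997541 J = 30.997541 / 1e-07 = 3.0997541e+08 erg ≈ 3.1e+08 erg (4 s.f.). Final answer: 3.1e+08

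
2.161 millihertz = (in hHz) 1 millihertz = 0.001 Hz, so 2.161 millihertz = 2.161 * 0.001 = 0.002161 Hz. 1 hHz = 100 Hz, so 0.002161 Hz = 0.002161 / 100 = 2.161e-05 hHz. Final answer: 2.161e-05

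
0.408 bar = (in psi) 1 bar = 100000 Pa, so 0.408 bar = 0.408 * 100000 = 40800 Pa. 1 psi = 6894.7573 Pa, so 40800 Pa = 40800 / 6894.7573 = 5.9175397 psi ≈ 5.918 psi (4 s.f.). Final answer: 5.918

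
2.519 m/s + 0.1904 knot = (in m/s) 2.617. Check: 2.519 m/s is already in m/s. 1 knot = 0.51444444 m/s, so 0.1904 knot = 0.1904 * 0.51444444 = 0.097950222 m/s. Sum: 2.519 + 0.097950222 = 2.6169502 m/s. Result: 2.6169502 m/s ≈ 2.617 m/s (4 s.f.).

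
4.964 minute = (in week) 0.0004925. Check: 1 minute = 60 s, so 4.964 minute = 4.964 * 60 = 297.84 s. 1 week = 604800 s, so 297.84 s = 297.84 / 604800 = 0.00049246032 week ≈ 0.0004925 week (4 s.f.).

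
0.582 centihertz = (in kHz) 5.82e-06. Check: 1 centihertz = 0.01 Hz, so 0.582 centihertz = 0.582 * 0.01 = 0.00582 Hz. 1 kHz = 1000 Hz, so 0.00582 Hz = 0.00582 / 1000 = 5.82e-06 kHz.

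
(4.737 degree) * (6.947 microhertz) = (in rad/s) 1 degree = 0.017453293 rad, so 4.737 degree = 4.737 * 0.017453293 = 0.082676247 rad. 1 microhertz = 1e-06 Hz, so 6.947 microhertz = 6.947 * 1e-06 = 6.947e-06 Hz. Combine: 0.082676247 rad * 6.947e-06 Hz = 5.7435189e-07 rad/s. Result: 5.7435189e-07 rad/s ≈ 5.744e-07 rad/s (4 s.f.). Final answer: 5.744e-07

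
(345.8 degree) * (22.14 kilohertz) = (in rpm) 1 degree = 0.017453293 rad, so 345.8 degree = 345.8 * 0.017453293 = 6.0353486 rad. 1 kilohertz = 1000 Hz, so 22.14 kilohertz = 22.14 * 1000 = 22140 Hz. Combine: 6.0353486 rad * 22140 Hz = 133622.62 rad/s. 1 rpm = 0.10471976 rad/s, so 133622.62 rad/s = 133622.62 / 0.10471976 = 1276002 rpm ≈ 1.276e+06 rpm (4 s.f.). Final answer: 1.276e+06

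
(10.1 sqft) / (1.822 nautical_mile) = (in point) 0.7882. Check: 1 sqft = 0.09290304 m^2, so 10.1 sqft = 10.1 * 0.09290304 = 0.9383207 m^2. 1 nautical_mile = 1852 m, so 1.822 nautical_mile = 1.822 * 1852 = 3374.344 m. Combine: 0.9383207 m^2 / 3374.344 m = 0.000278075 m. 1 point = 0.00035277778 m, so 0.000278075 m = 0.000278075 / 0.00035277778 = 0.78824409 point ≈ 0.7882 point (4 s.f.).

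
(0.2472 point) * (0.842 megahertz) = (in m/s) 73.43. Check: 1 point = 0.00035277778 m, so 0.2472 point = 0.2472 * 0.00035277778 = 8.7206667e-05 m. 1 megahertz = 1000000 Hz, so 0.842 megahertz = 0.842 * 1000000 = 842000 Hz. Combine: 8.7206667e-05 m * 842000 Hz = 73.428013 m/s. Result: 73.428013 m/s ≈ 73.43 m/s (4 s.f.).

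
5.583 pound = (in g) 1 pound = 0.45359237 kg, so 5.583 pound = 5.583 * 0.45359237 = 2.5324062 kg. 1 g = 0.001 kg, so 2.5324062 kg = 2.5324062 / 0.001 = 2532.4062 g ≈ 2532 g (4 s.f.). Final answer: 2532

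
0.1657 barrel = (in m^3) 0.02634. Check: 1 barrel = 0.15898729 m^3, so 0.1657 barrel = 0.1657 * 0.15898729 = 0.026344195 m^3. Result: 0.026344195 m^3 ≈ 0.02634 m^3 (4 s.f.).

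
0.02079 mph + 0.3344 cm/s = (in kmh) 1 mph = 0.44704 m/s, so 0.02079 mph = 0.02079 * 0.44704 = 0.0092939616 m/s. 1 cm/s = 0.01 m/s, so 0.3344 cm/s = 0.3344 * 0.01 = 0.003344 m/s. Sum: 0.0092939616 + 0.003344 = 0.012637962 m/s. 1 kmh = 0.27777778 m/s, so 0.012637962 m/s = 0.012637962 / 0.27777778 = 0.045496662 kmh ≈ 0.0455 kmh (4 s.f.). Final answer: 0.0455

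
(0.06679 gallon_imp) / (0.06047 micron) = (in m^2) 1 gallon_imp = 0.00454609 m^3, so 0.06679 gallon_imp = 0.06679 * 0.00454609 = 0.00030363335 m^3. 1 micron = 1e-06 m, so 0.06047 micron = 0.06047 * 1e-06 = 6.047e-08 m. Combine: 0.00030363335 m^3 / 6.047e-08 m = 5021.2229 m^2. Result: 5021.2229 m^2 ≈ 5021 m^2 (4 s.f.). Final answer: 5021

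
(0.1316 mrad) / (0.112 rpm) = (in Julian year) 3.556e-10. Check: 1 mrad = 0.001 rad, so 0.1316 mrad = 0.1316 * 0.001 = 0.0001316 rad. 1 rpm = 0.10471976 rad/s, so 0.112 rpm = 0.112 * 0.10471976 = 0.011728613 rad/s. Combine: 0.0001316 rad / 0.011728613 rad/s = 0.011220423 s. 1 Julian year = 31557600 s, so 0.011220423 s = 0.011220423 / 31557600 = 3.5555376e-10 Julian year ≈ 3.556e-10 Julian year (4 s.f.).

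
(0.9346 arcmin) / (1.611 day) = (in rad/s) 1 arcmin = 0.00029088821 rad, so 0.9346 arcmin = 0.9346 * 0.00029088821 = 0.00027186412 rad. 1 day = 86400 s, so 1.611 day = 1.611 * 86400 = 139190.4 s. Combine: 0.00027186412 rad / 139190.4 s = 1.9531815e-09 rad/s. Result: 1.9531815e-09 rad/s ≈ 1.953e-09 rad/s (4 s.f.). Final answer: 1.953e-09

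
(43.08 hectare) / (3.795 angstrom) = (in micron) 1 hectare = 10000 m^2, so 43.08 hectare = 43.08 * 10000 = 430800 m^2. 1 angstrom = 1e-10 m, so 3.795 angstrom = 3.795 * 1e-10 = 3.795e-10 m. Combine: 430800 m^2 / 3.795e-10 m = 1.1351779e+15 m. 1 micron = 1e-06 m, so 1.1351779e+15 m = 1.1351779e+15 / 1e-06 = 1.1351779e+21 micron ≈ 1.135e+21 micron (4 s.f.). Final answer: 1.135e+21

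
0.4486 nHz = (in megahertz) 1 nHz = 1e-09 Hz, so 0.4486 nHz = 0.4486 * 1e-09 = 4.486e-10 Hz. 1 megahertz = 1000000 Hz, so 4.486e-10 Hz = 4.486e-10 / 1000000 = 4.486e-16 megahertz. Final answer: 4.486e-16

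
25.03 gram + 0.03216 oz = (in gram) 25.94. Check: 1 gram = 0.001 kg, so 25.03 gram = 25.03 * 0.001 = 0.02503 kg. 1 oz = 0.028349523 kg, so 0.03216 oz = 0.03216 * 0.028349523 = 0.00091172066 kg. Sum: 0.02503 + 0.00091172066 = 0.025941721 kg. 1 gram = 0.001 kg, so 0.025941721 kg = 0.025941721 / 0.001 = 25.941721 gram ≈ 25.94 gram (4 s.f.).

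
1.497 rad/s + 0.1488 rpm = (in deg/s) 1.497 rad/s is already in rad/s. 1 rpm = 0.10471976 rad/s, so 0.1488 rpm = 0.1488 * 0.10471976 = 0.0155823 rad/s. Sum: 1.497 + 0.0155823 = 1.5125823 rad/s. 1 deg/s = 0.017453293 rad/s, so 1.5125823 rad/s = 1.5125823 / 0.017453293 = 86.664582 deg/s ≈ 86.66 deg/s (4 s.f.). Final answer: 86.66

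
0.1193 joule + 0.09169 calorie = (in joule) 0.1193 joule = 0.1193 J. 1 calorie = 4.184 J, so 0.09169 calorie = 0.09169 * 4.184 = 0.38363096 J. Sum: 0.1193 + 0.38363096 = 0.50293096 J. 0.50293096 J = 0.50293096 joule ≈ 0.5029 joule (4 s.f.). Final answer: 0.5029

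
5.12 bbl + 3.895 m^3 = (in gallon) 1 bbl = 0.15898729 m^3, so 5.12 bbl = 5.12 * 0.15898729 = 0.81401495 m^3. 3.895 m^3 is already in m^3. Sum: 0.81401495 + 3.895 = 4.709015 m^3. 1 gallon = 0.0037854118 m^3, so 4.709015 m^3 = 4.709015 / 0.0037854118 = 1243.9901 gallon ≈ 1244 gallon (4 s.f.). Final answer: 1244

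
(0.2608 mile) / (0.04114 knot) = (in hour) 5.509. Check: 1 mile = 1609.344 m, so 0.2608 mile = 0.2608 * 1609.344 = 419.71692 m. 1 knot = 0.51444444 m/s, so 0.04114 knot = 0.04114 * 0.51444444 = 0.021164244 m/s. Combine: 419.71692 m / 0.021164244 m/s = 19831.415 s. 1 hour = 3600 s, so 19831.415 s = 19831.415 / 3600 = 5.5087264 hour ≈ 5.509 hour (4 s.f.).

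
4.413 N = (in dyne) 1 dyne = 1e-05 N, so 4.413 N = 4.413 / 1e-05 = 441300 dyne ≈ 4.413e+05 dyne (4 s.f.). Final answer: 4.413e+05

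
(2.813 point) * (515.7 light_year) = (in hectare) 4.842e+11. Check: 1 point = 0.00035277778 m, so 2.813 point = 2.813 * 0.00035277778 = 0.00099236389 m. 1 light_year = 9.4607305e+15 m, so 515.7 light_year = 515.7 * 9.4607305e+15 = 4.8788987e+18 m. Combine: 0.00099236389 m * 4.8788987e+18 m = 4.8416429e+15 m^2. 1 hectare = 10000 m^2, so 4.8416429e+15 m^2 = 4.8416429e+15 / 10000 = 4.8416429e+11 hectare ≈ 4.842e+11 hectare (4 s.f.).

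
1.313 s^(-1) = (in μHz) 1.313 s^(-1) = 1.313 Hz. 1 μHz = 1e-06 Hz, so 1.313 Hz = 1.313 / 1e-06 = 1313000 μHz ≈ 1.313e+06 μHz (4 s.f.). Final answer: 1.313e+06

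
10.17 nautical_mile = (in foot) 1 nautical_mile = 1852 m, so 10.17 nautical_mile = 10.17 * 1852 = 18834.84 m. 1 foot = 0.3048 m, so 18834.84 m = 18834.84 / 0.3048 = 61794.094 foot ≈ 6.179e+04 foot (4 s.f.). Final answer: 6.179e+04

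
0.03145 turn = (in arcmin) 679.3. Check: 1 turn = 6.2831853 rad, so 0.03145 turn = 0.03145 * 6.2831853 = 0.19760618 rad. 1 arcmin = 0.00029088821 rad, so 0.19760618 rad = 0.19760618 / 0.00029088821 = 679.32 arcmin ≈ 679.3 arcmin (4 s.f.).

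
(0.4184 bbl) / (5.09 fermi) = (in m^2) 1.307e+13. Check: 1 bbl = 0.15898729 m^3, so 0.4184 bbl = 0.4184 * 0.15898729 = 0.066520284 m^3. 1 fermi = 1e-15 m, so 5.09 fermi = 5.09 * 1e-15 = 5.09e-15 m. Combine: 0.066520284 m^3 / 5.09e-15 m = 1.3068818e+13 m^2. Result: 1.3068818e+13 m^2 ≈ 1.307e+13 m^2 (4 s.f.).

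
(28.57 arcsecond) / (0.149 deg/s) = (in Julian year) 1.688e-09. Check: 1 arcsecond = 4.8481368e-06 rad, so 28.57 arcsecond = 28.57 * 4.8481368e-06 = 0.00013851127 rad. 1 deg/s = 0.017453293 rad/s, so 0.149 deg/s = 0.149 * 0.017453293 = 0.0026005406 rad/s. Combine: 0.00013851127 rad / 0.0026005406 rad/s = 0.053262491 s. 1 Julian year = 31557600 s, so 0.053262491 s = 0.053262491 / 31557600 = 1.6877865e-09 Julian year ≈ 1.688e-09 Julian year (4 s.f.).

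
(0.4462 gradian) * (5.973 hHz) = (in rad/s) 4.186. Check: 1 gradian = 0.015707963 rad, so 0.4462 gradian = 0.4462 * 0.015707963 = 0.0070088932 rad. 1 hHz = 100 Hz, so 5.973 hHz = 5.973 * 100 = 597.3 Hz. Combine: 0.0070088932 rad * 597.3 Hz = 4.1864119 rad/s. Result: 4.1864119 rad/s ≈ 4.186 rad/s (4 s.f.).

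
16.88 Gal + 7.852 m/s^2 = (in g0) 0.8179. Check: 1 Gal = 0.01 m/s^2, so 16.88 Gal = 16.88 * 0.01 = 0.1688 m/s^2. 7.852 m/s^2 is already in m/s^2. Sum: 0.1688 + 7.852 = 8.0208 m/s^2. 1 g0 = 9.80665 m/s^2, so 8.0208 m/s^2 = 8.0208 / 9.80665 = 0.81789398 g0 ≈ 0.8179 g0 (4 s.f.).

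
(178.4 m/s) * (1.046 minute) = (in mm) 178.4 m/s is already in m/s. 1 minute = 60 s, so 1.046 minute = 1.046 * 60 = 62.76 s. Combine: 178.4 m/s * 62.76 s = 11196.384 m. 1 mm = 0.001 m, so 11196.384 m = 11196.384 / 0.001 = 11196384 mm ≈ 1.12e+07 mm (4 s.f.). Final answer: 1.12e+07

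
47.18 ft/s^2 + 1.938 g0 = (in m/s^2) 33.39. Check: 1 ft/s^2 = 0.3048 m/s^2, so 47.18 ft/s^2 = 47.18 * 0.3048 = 14.380464 m/s^2. 1 g0 = 9.80665 m/s^2, so 1.938 g0 = 1.938 * 9.80665 = 19.005288 m/s^2. Sum: 14.380464 + 19.005288 = 33.385752 m/s^2. Result: 33.385752 m/s^2 ≈ 33.39 m/s^2 (4 s.f.).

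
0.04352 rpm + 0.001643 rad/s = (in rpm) 1 rpm = 0.10471976 rad/s, so 0.04352 rpm = 0.04352 * 0.10471976 = 0.0045574037 rad/s. 0.001643 rad/s is already in rad/s. Sum: 0.0045574037 + 0.001643 = 0.0062004037 rad/s. 1 rpm = 0.10471976 rad/s, so 0.0062004037 rad/s = 0.0062004037 / 0.10471976 = 0.059209494 rpm ≈ 0.05921 rpm (4 s.f.). Final answer: 0.05921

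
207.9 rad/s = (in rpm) 1985. Check: 1 rpm = 0.10471976 rad/s, so 207.9 rad/s = 207.9 / 0.10471976 = 1985.2988 rpm ≈ 1985 rpm (4 s.f.).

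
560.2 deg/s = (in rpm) 1 deg/s = 0.017453293 rad/s, so 560.2 deg/s = 560.2 * 0.017453293 = 9.7773345 rad/s. 1 rpm = 0.10471976 rad/s, so 9.7773345 rad/s = 9.7773345 / 0.10471976 = 93.366667 rpm ≈ 93.37 rpm (4 s.f.). Final answer: 93.37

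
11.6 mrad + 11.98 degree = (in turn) 0.03512. Check: 1 mrad = 0.001 rad, so 11.6 mrad = 11.6 * 0.001 = 0.0116 rad. 1 degree = 0.017453293 rad, so 11.98 degree = 11.98 * 0.017453293 = 0.20909044 rad. Sum: 0.0116 + 0.20909044 = 0.22069044 rad. 1 turn = 6.2831853 rad, so 0.22069044 rad = 0.22069044 / 6.2831853 = 0.035123975 turn ≈ 0.03512 turn (4 s.f.).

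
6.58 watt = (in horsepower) 0.008824. Check: 6.58 watt = 6.58 W. 1 horsepower = 745.69987 W, so 6.58 W = 6.58 / 745.69987 = 0.0088239253 horsepower ≈ 0.008824 horsepower (4 s.f.).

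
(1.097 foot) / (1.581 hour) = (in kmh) 0.0002115. Check: 1 foot = 0.3048 m, so 1.097 foot = 1.097 * 0.3048 = 0.3343656 m. 1 hour = 3600 s, so 1.581 hour = 1.581 * 3600 = 5691.6 s. Combine: 0.3343656 m / 5691.6 s = 5.8747206e-05 m/s. 1 kmh = 0.27777778 m/s, so 5.8747206e-05 m/s = 5.8747206e-05 / 0.27777778 = 0.00021148994 kmh ≈ 0.0002115 kmh (4 s.f.).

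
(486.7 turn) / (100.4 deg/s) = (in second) 1745. Check: 1 turn = 6.2831853 rad, so 486.7 turn = 486.7 * 6.2831853 = 3058.0263 rad. 1 deg/s = 0.017453293 rad/s, so 100.4 deg/s = 100.4 * 0.017453293 = 1.7523106 rad/s. Combine: 3058.0263 rad / 1.7523106 rad/s = 1745.1394 s. 1745.1394 s = 1745.1394 second ≈ 1745 second (4 s.f.).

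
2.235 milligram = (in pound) 4.927e-06. Check: 1 milligram = 1e-06 kg, so 2.235 milligram = 2.235 * 1e-06 = 2.235e-06 kg. 1 pound = 0.45359237 kg, so 2.235e-06 kg = 2.235e-06 / 0.45359237 = 4.9273316e-06 pound ≈ 4.927e-06 pound (4 s.f.).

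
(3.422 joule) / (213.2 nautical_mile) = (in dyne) 3.422 joule = 3.422 J. 1 nautical_mile = 1852 m, so 213.2 nautical_mile = 213.2 * 1852 = 394846.4 m. Combine: 3.422 J / 394846.4 m = 8.6666613e-06 N. 1 dyne = 1e-05 N, so 8.6666613e-06 N = 8.6666613e-06 / 1e-05 = 0.86666613 dyne ≈ 0.8667 dyne (4 s.f.). Final answer: 0.8667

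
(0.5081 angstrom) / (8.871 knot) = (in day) 1 angstrom = 1e-10 m, so 0.5081 angstrom = 0.5081 * 1e-10 = 5.081e-11 m. 1 knot = 0.51444444 m/s, so 8.871 knot = 8.871 * 0.51444444 = 4.5636367 m/s. Combine: 5.081e-11 m / 4.5636367 m/s = 1.1133665e-11 s. 1 day = 86400 s, so 1.1133665e-11 s = 1.1133665e-11 / 86400 = 1.2886186e-16 day ≈ 1.289e-16 day (4 s.f.). Final answer: 1.289e-16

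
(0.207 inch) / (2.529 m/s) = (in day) 1 inch = 0.0254 m, so 0.207 inch = 0.207 * 0.0254 = 0.0052578 m. 2.529 m/s is already in m/s. Combine: 0.0052578 m / 2.529 m/s = 0.0020790036 s. 1 day = 86400 s, so 0.0020790036 s = 0.0020790036 / 86400 = 2.4062541e-08 day ≈ 2.406e-08 day (4 s.f.). Final answer: 2.406e-08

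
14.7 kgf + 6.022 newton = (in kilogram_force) 15.31. Check: 1 kgf = 9.80665 N, so 14.7 kgf = 14.7 * 9.80665 = 144.15775 N. 6.022 newton = 6.022 N. Sum: 144.15775 + 6.022 = 150.17975 N. 1 kilogram_force = 9.80665 N, so 150.17975 N = 150.17975 / 9.80665 = 15.314073 kilogram_force ≈ 15.31 kilogram_force (4 s.f.).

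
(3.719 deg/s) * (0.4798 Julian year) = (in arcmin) 1 deg/s = 0.017453293 rad/s, so 3.719 deg/s = 3.719 * 0.017453293 = 0.064908795 rad/s. 1 Julian year = 31557600 s, so 0.4798 Julian year = 0.4798 * 31557600 = 15141336 s. Combine: 0.064908795 rad/s * 15141336 s = 982805.9 rad. 1 arcmin = 0.00029088821 rad, so 982805.9 rad = 982805.9 / 0.00029088821 = 3.3786378e+09 arcmin ≈ 3.379e+09 arcmin (4 s.f.). Final answer: 3.379e+09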